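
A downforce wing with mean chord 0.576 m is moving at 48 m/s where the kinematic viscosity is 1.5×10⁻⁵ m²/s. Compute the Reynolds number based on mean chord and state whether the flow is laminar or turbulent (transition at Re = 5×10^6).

Re = v·c/ν = 48 × 0.576 / (1.5×10⁻⁵) = 1.84×10^6
Since 1.84×10^6 < 5×10^6, the flow is laminar.

Re = 1.84×10^6 (laminar)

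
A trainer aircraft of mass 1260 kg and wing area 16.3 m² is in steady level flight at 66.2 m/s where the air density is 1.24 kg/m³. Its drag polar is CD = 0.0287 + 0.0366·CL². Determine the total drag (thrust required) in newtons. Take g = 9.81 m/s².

Weight W = mg = 1260 × 9.81 = 12361 N; in level flight L = W.
Dynamic pressure q = 0.5 × 1.24 × 66.2² = 2717 Pa.
CL = W/(q·S) = 12361 / (2717 × 16.3) = 0.2791.
CD = 0.0287 + 0.0366 × 0.2791² = 0.03155.
D = q·S·CD = 2717 × 16.3 × 0.03155 = 1397 N

D = 1400 N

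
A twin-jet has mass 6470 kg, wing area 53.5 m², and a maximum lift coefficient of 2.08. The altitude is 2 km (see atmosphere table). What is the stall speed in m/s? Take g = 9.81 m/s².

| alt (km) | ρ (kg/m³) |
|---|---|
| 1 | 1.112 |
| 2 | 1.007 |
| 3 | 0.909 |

V_stall = 33.7 m/s

At 2 km, from the table: ρ = 1.007 kg/m³.
At stall, lift equals weight: L = W = m·g = 6470 × 9.81 = 63470 N.
From L = ½ρV²S·CL,max = W: V_stall = √(2W/(ρSCL,max)) = √(2·63470/(1.007·53.5·2.08))
V_stall = √1133 = 33.7 m/s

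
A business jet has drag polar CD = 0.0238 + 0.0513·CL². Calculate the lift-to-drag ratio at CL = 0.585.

L/D = 14.1

CD = 0.0238 + 0.0513 × 0.585² = 0.04136
L/D = CL/CD = 0.585 / 0.04136 = 14.1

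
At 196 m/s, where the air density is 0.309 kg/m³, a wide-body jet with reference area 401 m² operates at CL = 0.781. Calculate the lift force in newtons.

L = 1.86×10^6 N

L = ½ρv²S·CL = ½ × 0.309 × 196² × 401 × 0.781 = 1.86×10^6 N ≈ 1860 kN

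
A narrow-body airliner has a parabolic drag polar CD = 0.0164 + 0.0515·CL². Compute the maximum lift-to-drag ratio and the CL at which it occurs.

(L/D)max = 17.2, at CL = 0.564

For CD = CD0 + K·CL², (L/D)max occurs at CL* = √(CD0/K) and equals 1/(2√(K·CD0)).
(L/D)max = 1/(2√(0.0515 × 0.0164)) = 1/(2 × 0.02906) = 17.2
CL* = √(0.0164/0.0515) = 0.564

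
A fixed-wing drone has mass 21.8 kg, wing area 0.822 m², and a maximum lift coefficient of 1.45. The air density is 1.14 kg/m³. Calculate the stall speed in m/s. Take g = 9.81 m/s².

V_stall = 17.7 m/s

Weight W = mg = 21.8 × 9.81 = 213.9 N.
V_stall = √(2W/(ρ·S·CL,max)) = √(2 × 213.9 / (1.14 × 0.822 × 1.45))
V_stall = √314.8 = 17.7 m/s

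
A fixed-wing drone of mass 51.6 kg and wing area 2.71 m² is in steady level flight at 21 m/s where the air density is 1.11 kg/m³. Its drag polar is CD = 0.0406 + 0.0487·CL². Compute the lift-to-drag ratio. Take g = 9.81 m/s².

L/D = 11.1

Weight W = mg = 51.6 × 9.81 = 506.2 N; in level flight L = W.
q = ½ρv² = ½ × 1.11 × 21² = 244.8 Pa.
CL = 2W/(ρv²S) = 2×506.2/(1.11×21²×2.71) = 0.7632.
CD = 0.0406 + 0.0487 × 0.7632² = 0.06896.
L/D = CL/CD = 0.7632 / 0.06896 = 11.1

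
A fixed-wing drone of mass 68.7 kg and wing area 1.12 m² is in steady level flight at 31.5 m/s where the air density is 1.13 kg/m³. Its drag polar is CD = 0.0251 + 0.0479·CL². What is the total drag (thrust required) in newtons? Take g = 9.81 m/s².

In steady level flight, lift balances weight: W = mg = 68.7 × 9.81 = 673.95 N.
q = ½ρv² = ½ × 1.13 × 31.5² = 560.6 Pa.
CL = 2W/(ρv²S) = 2×673.95/(1.13×31.5²×1.12) = 1.073.
CD = 0.0251 + 0.0479 × 1.073² = 0.08028.
D = q·S·CD = 560.6 × 1.12 × 0.08028 = 50.41 N

D = 50.4 N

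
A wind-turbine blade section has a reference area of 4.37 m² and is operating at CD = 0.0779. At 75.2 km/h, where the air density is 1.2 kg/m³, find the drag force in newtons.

Convert speed: v = 75.2 km/h ÷ 3.6 = 20.89 m/s.
D = ½ρv²S·CD = ½ × 1.2 × 20.89² × 4.37 × 0.0779 = 89.1 N

D = 89.1 N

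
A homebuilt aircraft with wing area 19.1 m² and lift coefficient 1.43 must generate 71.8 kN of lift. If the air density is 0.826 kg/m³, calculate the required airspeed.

v = 79.8 m/s

L = ½ρv²S·CL ⇒ v = √(2L/(ρ·S·CL))
v = √(2 × 71800 / (0.826 × 19.1 × 1.43)) = √6365 = 79.8 m/s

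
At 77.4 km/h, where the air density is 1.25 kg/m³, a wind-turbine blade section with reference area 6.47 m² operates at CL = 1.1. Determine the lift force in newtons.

Convert speed: v = 77.4 km/h ÷ 3.6 = 21.5 m/s.
L = ½ρv²S·CL = ½ × 1.25 × 21.5² × 6.47 × 1.1 = 2060 N

L = 2060 N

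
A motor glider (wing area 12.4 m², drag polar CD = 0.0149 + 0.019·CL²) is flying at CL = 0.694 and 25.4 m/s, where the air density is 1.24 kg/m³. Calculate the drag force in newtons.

CD = 0.0149 + 0.019 × 0.694² = 0.02405
D = ½ρv²S·CD = ½ × 1.24 × 25.4² × 12.4 × 0.02405 = 119 N

D = 119 N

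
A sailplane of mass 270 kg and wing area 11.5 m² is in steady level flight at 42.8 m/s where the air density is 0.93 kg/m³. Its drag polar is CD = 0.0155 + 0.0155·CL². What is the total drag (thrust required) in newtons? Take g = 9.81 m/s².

D = 163 N

Weight W = mg = 270 × 9.81 = 2648.7 N; in level flight L = W.
Dynamic pressure q = 0.5 × 0.93 × 42.8² = 851.8 Pa.
CL = 2W/(ρv²S) = 2×2648.7/(0.93×42.8²×11.5) = 0.2704.
CD = 0.0155 + 0.0155 × 0.2704² = 0.01663.
D = q·S·CD = 851.8 × 11.5 × 0.01663 = 162.9 N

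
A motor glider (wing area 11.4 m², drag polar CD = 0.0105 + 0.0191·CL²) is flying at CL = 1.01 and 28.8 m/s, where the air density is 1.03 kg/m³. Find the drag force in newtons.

D = 146 N

CD = 0.0105 + 0.0191 × 1.01² = 0.02998
D = ½ρv²S·CD = ½ × 1.03 × 28.8² × 11.4 × 0.02998 = 146 N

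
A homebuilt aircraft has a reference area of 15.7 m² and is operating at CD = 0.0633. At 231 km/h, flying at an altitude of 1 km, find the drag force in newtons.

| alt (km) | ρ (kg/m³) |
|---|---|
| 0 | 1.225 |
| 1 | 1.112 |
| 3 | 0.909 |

D = 2280 N

At 1 km, from the table: ρ = 1.112 kg/m³.
Convert speed: v = 231 km/h ÷ 3.6 = 64.17 m/s.
D = ½ρv²S·CD = ½ × 1.112 × 64.17² × 15.7 × 0.0633 = 2280 N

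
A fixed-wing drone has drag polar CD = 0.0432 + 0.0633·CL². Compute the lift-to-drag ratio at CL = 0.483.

CD = 0.0432 + 0.0633 × 0.483² = 0.05797
L/D = CL/CD = 0.483 / 0.05797 = 8.33

L/D = 8.33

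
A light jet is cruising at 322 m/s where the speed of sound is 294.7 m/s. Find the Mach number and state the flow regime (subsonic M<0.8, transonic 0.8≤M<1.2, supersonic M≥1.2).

M = v/a = 322 / 294.7 = 1.09
M = 1.09 → transonic.

M = 1.09 (transonic)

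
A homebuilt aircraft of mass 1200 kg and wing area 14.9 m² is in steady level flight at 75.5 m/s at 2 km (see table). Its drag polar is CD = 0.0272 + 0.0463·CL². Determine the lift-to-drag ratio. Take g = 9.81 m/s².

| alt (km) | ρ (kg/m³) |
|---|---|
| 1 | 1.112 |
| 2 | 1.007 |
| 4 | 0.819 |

At 2 km, from the table: ρ = 1.007 kg/m³.
In steady level flight, lift balances weight: W = mg = 1200 × 9.81 = 11772 N.
Dynamic pressure q = 0.5 × 1.007 × 75.5² = 2870 Pa.
CL = 2W/(ρv²S) = 2×11772/(1.007×75.5²×14.9) = 0.2753.
CD = 0.0272 + 0.0463 × 0.2753² = 0.03071.
L/D = CL/CD = 0.2753 / 0.03071 = 8.96

L/D = 8.96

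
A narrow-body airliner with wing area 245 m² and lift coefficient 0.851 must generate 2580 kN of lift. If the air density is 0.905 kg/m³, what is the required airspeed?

L = ½ρv²S·CL ⇒ v = √(2L/(ρ·S·CL))
v = √(2 × 2.58×10^6 / (0.905 × 245 × 0.851)) = √27350 = 165 m/s

v = 165 m/s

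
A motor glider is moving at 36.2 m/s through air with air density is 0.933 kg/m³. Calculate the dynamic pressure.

q = 611 Pa

q = ½ρv² = ½ × 0.933 × 36.2² = 611 Pa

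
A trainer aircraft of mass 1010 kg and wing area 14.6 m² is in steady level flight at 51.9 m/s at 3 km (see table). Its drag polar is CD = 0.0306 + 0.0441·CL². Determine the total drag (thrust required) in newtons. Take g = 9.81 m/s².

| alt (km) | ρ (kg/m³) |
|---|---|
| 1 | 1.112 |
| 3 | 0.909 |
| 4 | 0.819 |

D = 789 N

At 3 km, from the table: ρ = 0.909 kg/m³.
In steady level flight, lift balances weight: W = mg = 1010 × 9.81 = 9908.1 N.
Dynamic pressure q = 0.5 × 0.909 × 51.9² = 1224 Pa.
Required CL = L/(qS) = 9908.1/(1224·14.6) = 0.5543.
CD = 0.0306 + 0.0441 × 0.5543² = 0.04415.
D = q·S·CD = 1224 × 14.6 × 0.04415 = 789.2 N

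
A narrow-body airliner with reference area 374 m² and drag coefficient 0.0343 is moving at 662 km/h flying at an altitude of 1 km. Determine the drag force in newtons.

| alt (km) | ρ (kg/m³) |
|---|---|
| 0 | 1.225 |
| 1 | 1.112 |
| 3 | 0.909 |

D = 2.41×10^5 N

At 1 km, from the table: ρ = 1.112 kg/m³.
Convert speed: v = 662 km/h ÷ 3.6 = 183.9 m/s.
D = ½ρv²S·CD = ½ × 1.112 × 183.9² × 374 × 0.0343 = 2.41×10^5 N ≈ 241 kN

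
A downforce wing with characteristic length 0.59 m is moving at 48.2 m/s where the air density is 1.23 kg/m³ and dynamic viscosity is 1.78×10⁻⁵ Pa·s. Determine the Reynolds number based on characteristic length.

Re = ρ·v·c/μ = 1.23 × 48.2 × 0.59 / (1.78×10⁻⁵) = 1.97×10^6

Re = 1.97×10^6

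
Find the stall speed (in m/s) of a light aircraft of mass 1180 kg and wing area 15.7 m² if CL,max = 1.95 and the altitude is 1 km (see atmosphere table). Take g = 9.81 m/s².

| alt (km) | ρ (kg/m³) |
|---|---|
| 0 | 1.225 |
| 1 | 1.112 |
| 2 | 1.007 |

V_stall = 26.1 m/s

At 1 km, from the table: ρ = 1.112 kg/m³.
Stall occurs when L = W at CL,max. W = mg = 1180 × 9.81 = 11580 N.
V_stall = √(2W/(ρ·S·CL,max)) = √(2 × 11580 / (1.112 × 15.7 × 1.95))
V_stall = √680.1 = 26.1 m/s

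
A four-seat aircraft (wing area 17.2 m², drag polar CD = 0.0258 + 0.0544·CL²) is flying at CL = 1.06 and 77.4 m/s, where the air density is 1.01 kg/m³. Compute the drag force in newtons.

D = 4520 N

CD = 0.0258 + 0.0544 × 1.06² = 0.08692
D = ½ρv²S·CD = ½ × 1.01 × 77.4² × 17.2 × 0.08692 = 4520 N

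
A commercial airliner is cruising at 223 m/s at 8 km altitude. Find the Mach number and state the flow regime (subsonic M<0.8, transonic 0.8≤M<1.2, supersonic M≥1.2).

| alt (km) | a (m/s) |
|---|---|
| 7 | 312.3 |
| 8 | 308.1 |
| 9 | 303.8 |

M = 0.724 (subsonic)

At 8 km, from the table: a = 308.1 m/s.
M = v/a = 223 / 308.1 = 0.724
M = 0.724 → subsonic.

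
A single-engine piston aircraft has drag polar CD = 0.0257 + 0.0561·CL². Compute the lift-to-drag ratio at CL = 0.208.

CD = 0.0257 + 0.0561 × 0.208² = 0.02813
L/D = CL/CD = 0.208 / 0.02813 = 7.4

L/D = 7.4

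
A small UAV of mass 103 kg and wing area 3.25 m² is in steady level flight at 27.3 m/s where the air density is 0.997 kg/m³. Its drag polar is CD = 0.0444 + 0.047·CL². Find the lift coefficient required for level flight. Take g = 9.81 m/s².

Weight W = mg = 103 × 9.81 = 1010.4 N; in level flight L = W.
Dynamic pressure q = 0.5 × 0.997 × 27.3² = 371.5 Pa.
CL = 2W/(ρv²S) = 2×1010.4/(0.997×27.3²×3.25) = 0.8368.

CL = 0.837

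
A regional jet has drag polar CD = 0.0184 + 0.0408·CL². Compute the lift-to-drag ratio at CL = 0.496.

CD = 0.0184 + 0.0408 × 0.496² = 0.02844
L/D = CL/CD = 0.496 / 0.02844 = 17.4

L/D = 17.4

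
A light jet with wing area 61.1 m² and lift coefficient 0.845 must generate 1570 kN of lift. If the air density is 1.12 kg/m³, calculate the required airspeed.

v = 233 m/s

L = ½ρv²S·CL ⇒ v = √(2L/(ρ·S·CL))
v = √(2 × 1.57×10^6 / (1.12 × 61.1 × 0.845)) = √54300 = 233 m/s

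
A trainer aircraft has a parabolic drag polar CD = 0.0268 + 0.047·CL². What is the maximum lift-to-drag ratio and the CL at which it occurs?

(L/D)max = 14.1, at CL = 0.755

For CD = CD0 + K·CL², (L/D)max occurs at CL* = √(CD0/K) and equals 1/(2√(K·CD0)).
(L/D)max = 1/(2√(0.047 × 0.0268)) = 1/(2 × 0.03549) = 14.1
CL* = √(0.0268/0.047) = 0.755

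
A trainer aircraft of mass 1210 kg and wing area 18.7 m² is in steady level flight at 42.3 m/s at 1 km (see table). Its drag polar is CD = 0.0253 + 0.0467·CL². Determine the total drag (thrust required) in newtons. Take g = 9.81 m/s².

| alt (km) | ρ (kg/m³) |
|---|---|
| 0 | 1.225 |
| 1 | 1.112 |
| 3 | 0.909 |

D = 824 N

At 1 km, from the table: ρ = 1.112 kg/m³.
Weight W = mg = 1210 × 9.81 = 11870 N; in level flight L = W.
q = ½ρv² = ½ × 1.112 × 42.3² = 994.8 Pa.
CL = 2W/(ρv²S) = 2×11870/(1.112×42.3²×18.7) = 0.6381.
CD = 0.0253 + 0.0467 × 0.6381² = 0.04431.
D = q·S·CD = 994.8 × 18.7 × 0.04431 = 824.4 N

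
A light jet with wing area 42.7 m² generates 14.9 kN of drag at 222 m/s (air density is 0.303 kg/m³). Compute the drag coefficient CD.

CD = 0.0467

From D = ½ρv²S·CD, rearranging gives CD = 2D/(ρv²S).
CD = 2 × 14900 / (0.303 × 222² × 42.7) = 0.0467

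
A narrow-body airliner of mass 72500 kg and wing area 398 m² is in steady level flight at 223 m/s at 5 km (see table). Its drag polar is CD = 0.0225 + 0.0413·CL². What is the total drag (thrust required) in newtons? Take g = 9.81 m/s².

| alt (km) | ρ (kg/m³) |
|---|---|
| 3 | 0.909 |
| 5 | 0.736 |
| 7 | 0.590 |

At 5 km, from the table: ρ = 0.736 kg/m³.
Level flight ⇒ L = W = m·g = 72500 × 9.81 = 7.1122×10^5 N.
Dynamic pressure q = 0.5 × 0.736 × 223² = 18300 Pa.
CL = W/(q·S) = 7.1122×10^5 / (18300 × 398) = 0.09765.
CD = 0.0225 + 0.0413 × 0.09765² = 0.02289.
D = q·S·CD = 18300 × 398 × 0.02289 = 1.667×10^5 N

D = 1.67×10^5 N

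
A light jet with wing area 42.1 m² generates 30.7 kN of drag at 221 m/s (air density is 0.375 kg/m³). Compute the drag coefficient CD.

From D = ½ρv²S·CD, rearranging gives CD = 2D/(ρv²S).
CD = 2 × 30700 / (0.375 × 221² × 42.1) = 0.0796

CD = 0.0796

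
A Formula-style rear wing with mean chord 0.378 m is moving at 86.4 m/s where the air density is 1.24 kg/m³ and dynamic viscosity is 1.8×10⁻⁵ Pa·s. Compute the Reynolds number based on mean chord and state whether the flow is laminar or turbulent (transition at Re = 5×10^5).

Re = ρ·v·c/μ = 1.24 × 86.4 × 0.378 / (1.8×10⁻⁵) = 2.25×10^6
Since 2.25×10^6 > 5×10^5, the flow is turbulent.

Re = 2.25×10^6 (turbulent)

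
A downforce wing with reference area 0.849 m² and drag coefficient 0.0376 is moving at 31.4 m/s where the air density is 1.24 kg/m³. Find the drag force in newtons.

D = 19.5 N

D = ½ρv²S·CD = ½ × 1.24 × 31.4² × 0.849 × 0.0376 = 19.5 N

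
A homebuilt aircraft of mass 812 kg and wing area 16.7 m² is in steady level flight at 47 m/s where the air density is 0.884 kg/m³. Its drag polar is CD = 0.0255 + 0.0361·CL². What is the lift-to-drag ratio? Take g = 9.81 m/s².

In steady level flight, lift balances weight: W = mg = 812 × 9.81 = 7965.7 N.
q = ½ρv² = ½ × 0.884 × 47² = 976.4 Pa.
Required CL = L/(qS) = 7965.7/(976.4·16.7) = 0.4885.
CD = 0.0255 + 0.0361 × 0.4885² = 0.03412.
L/D = CL/CD = 0.4885 / 0.03412 = 14.3

L/D = 14.3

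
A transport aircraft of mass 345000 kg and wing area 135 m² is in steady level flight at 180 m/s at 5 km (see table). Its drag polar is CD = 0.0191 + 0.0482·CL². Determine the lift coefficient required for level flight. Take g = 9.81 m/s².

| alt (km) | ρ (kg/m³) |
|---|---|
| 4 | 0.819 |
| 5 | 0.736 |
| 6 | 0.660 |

At 5 km, from the table: ρ = 0.736 kg/m³.
Level flight ⇒ L = W = m·g = 345000 × 9.81 = 3.3844×10^6 N.
q = ½ρv² = ½ × 0.736 × 180² = 11920 Pa.
Required CL = L/(qS) = 3.3844×10^6/(11920·135) = 2.103.

CL = 2.1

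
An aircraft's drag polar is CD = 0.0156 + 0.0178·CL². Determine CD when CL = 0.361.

CD = 0.0156 + 0.0178 × 0.361² = 0.0156 + 0.00232 = 0.0179

CD = 0.0179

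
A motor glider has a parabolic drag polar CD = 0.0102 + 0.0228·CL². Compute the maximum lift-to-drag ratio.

(L/D)max = 32.8

For CD = CD0 + K·CL², (L/D)max occurs at CL* = √(CD0/K) and equals 1/(2√(K·CD0)).
(L/D)max = 1/(2√(0.0228 × 0.0102)) = 1/(2 × 0.01525) = 32.8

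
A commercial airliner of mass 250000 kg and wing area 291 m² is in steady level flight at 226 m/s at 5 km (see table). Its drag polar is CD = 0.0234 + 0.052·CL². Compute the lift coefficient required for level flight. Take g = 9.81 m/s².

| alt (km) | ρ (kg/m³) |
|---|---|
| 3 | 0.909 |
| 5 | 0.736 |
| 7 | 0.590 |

CL = 0.448

At 5 km, from the table: ρ = 0.736 kg/m³.
In steady level flight, lift balances weight: W = mg = 250000 × 9.81 = 2.4525×10^6 N.
Dynamic pressure q = 0.5 × 0.736 × 226² = 18800 Pa.
CL = 2W/(ρv²S) = 2×2.4525×10^6/(0.736×226²×291) = 0.4484.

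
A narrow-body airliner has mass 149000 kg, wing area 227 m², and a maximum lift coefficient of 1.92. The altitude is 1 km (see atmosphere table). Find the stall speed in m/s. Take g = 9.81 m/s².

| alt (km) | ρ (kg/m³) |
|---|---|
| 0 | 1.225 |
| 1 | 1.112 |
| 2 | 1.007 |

V_stall = 77.7 m/s

At 1 km, from the table: ρ = 1.112 kg/m³.
Weight W = mg = 149000 × 9.81 = 1.462×10^6 N.
V_stall = √(2W/(ρ·S·CL,max)) = √(2 × 1.462×10^6 / (1.112 × 227 × 1.92))
V_stall = √6032 = 77.7 m/s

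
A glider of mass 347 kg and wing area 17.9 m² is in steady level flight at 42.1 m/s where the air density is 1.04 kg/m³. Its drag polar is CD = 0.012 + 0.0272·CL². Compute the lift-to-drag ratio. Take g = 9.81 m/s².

L/D = 15.7

In steady level flight, lift balances weight: W = mg = 347 × 9.81 = 3404.1 N.
q = ½ρv² = ½ × 1.04 × 42.1² = 921.7 Pa.
Required CL = L/(qS) = 3404.1/(921.7·17.9) = 0.2063.
CD = 0.012 + 0.0272 × 0.2063² = 0.01316.
L/D = CL/CD = 0.2063 / 0.01316 = 15.7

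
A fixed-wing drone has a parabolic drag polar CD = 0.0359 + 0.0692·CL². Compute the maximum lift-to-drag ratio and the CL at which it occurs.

(L/D)max = 10, at CL = 0.72

For CD = CD0 + K·CL², (L/D)max occurs at CL* = √(CD0/K) and equals 1/(2√(K·CD0)).
(L/D)max = 1/(2√(0.0692 × 0.0359)) = 1/(2 × 0.04984) = 10
CL* = √(0.0359/0.0692) = 0.72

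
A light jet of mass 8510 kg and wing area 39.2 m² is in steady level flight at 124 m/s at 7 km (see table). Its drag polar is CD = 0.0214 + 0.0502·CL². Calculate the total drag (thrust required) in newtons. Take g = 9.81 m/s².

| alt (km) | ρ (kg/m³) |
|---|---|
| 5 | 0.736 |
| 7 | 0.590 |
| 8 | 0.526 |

At 7 km, from the table: ρ = 0.590 kg/m³.
In steady level flight, lift balances weight: W = mg = 8510 × 9.81 = 83483 N.
Dynamic pressure q = 0.5 × 0.59 × 124² = 4536 Pa.
Required CL = L/(qS) = 83483/(4536·39.2) = 0.4695.
CD = 0.0214 + 0.0502 × 0.4695² = 0.03247.
D = q·S·CD = 4536 × 39.2 × 0.03247 = 5773 N

D = 5770 N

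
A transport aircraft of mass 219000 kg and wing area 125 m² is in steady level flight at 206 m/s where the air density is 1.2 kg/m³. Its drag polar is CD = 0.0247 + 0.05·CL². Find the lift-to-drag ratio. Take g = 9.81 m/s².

Level flight ⇒ L = W = m·g = 219000 × 9.81 = 2.1484×10^6 N.
Dynamic pressure q = 0.5 × 1.2 × 206² = 25460 Pa.
CL = 2W/(ρv²S) = 2×2.1484×10^6/(1.2×206²×125) = 0.675.
CD = 0.0247 + 0.05 × 0.675² = 0.04748.
L/D = CL/CD = 0.675 / 0.04748 = 14.2

L/D = 14.2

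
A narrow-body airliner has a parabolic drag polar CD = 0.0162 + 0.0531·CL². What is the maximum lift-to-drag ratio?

(L/D)max = 17

For CD = CD0 + K·CL², (L/D)max occurs at CL* = √(CD0/K) and equals 1/(2√(K·CD0)).
(L/D)max = 1/(2√(0.0531 × 0.0162)) = 1/(2 × 0.02933) = 17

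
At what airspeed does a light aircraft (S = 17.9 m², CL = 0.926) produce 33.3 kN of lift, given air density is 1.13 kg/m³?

v = 59.6 m/s

L = ½ρv²S·CL ⇒ v = √(2L/(ρ·S·CL))
v = √(2 × 33300 / (1.13 × 17.9 × 0.926)) = √3556 = 59.6 m/s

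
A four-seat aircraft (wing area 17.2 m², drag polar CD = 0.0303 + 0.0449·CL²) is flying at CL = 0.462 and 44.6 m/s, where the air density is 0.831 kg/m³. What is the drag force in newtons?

D = 567 N

CD = 0.0303 + 0.0449 × 0.462² = 0.03988
D = ½ρv²S·CD = ½ × 0.831 × 44.6² × 17.2 × 0.03988 = 567 N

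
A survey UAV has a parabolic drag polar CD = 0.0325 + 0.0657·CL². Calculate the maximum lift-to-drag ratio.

For CD = CD0 + K·CL², (L/D)max occurs at CL* = √(CD0/K) and equals 1/(2√(K·CD0)).
(L/D)max = 1/(2√(0.0657 × 0.0325)) = 1/(2 × 0.04621) = 10.8

(L/D)max = 10.8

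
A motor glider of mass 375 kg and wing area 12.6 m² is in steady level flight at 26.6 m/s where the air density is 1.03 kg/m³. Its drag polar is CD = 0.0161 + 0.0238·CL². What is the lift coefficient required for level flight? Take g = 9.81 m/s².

Level flight ⇒ L = W = m·g = 375 × 9.81 = 3678.8 N.
q = ½ρv² = ½ × 1.03 × 26.6² = 364.4 Pa.
CL = W/(q·S) = 3678.8 / (364.4 × 12.6) = 0.8012.

CL = 0.801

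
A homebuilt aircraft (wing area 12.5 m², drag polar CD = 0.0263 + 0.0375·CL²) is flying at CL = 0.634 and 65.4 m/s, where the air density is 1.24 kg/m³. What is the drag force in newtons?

CD = 0.0263 + 0.0375 × 0.634² = 0.04137
D = ½ρv²S·CD = ½ × 1.24 × 65.4² × 12.5 × 0.04137 = 1370 N

D = 1370 N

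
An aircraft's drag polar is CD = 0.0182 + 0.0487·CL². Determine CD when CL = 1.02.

CD = 0.0182 + 0.0487 × 1.02² = 0.0182 + 0.05067 = 0.0689

CD = 0.0689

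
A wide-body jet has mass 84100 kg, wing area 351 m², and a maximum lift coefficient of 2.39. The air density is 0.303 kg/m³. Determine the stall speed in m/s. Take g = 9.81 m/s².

Stall occurs when L = W at CL,max. W = mg = 84100 × 9.81 = 8.25×10^5 N.
From L = ½ρV²S·CL,max = W: V_stall = √(2W/(ρSCL,max)) = √(2·8.25×10^5/(0.303·351·2.39))
V_stall = √6492 = 80.6 m/s

V_stall = 80.6 m/s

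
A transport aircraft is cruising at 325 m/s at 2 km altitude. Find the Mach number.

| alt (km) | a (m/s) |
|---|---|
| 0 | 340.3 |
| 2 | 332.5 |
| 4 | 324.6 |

At 2 km, from the table: a = 332.5 m/s.
M = v/a = 325 / 332.5 = 0.977

M = 0.977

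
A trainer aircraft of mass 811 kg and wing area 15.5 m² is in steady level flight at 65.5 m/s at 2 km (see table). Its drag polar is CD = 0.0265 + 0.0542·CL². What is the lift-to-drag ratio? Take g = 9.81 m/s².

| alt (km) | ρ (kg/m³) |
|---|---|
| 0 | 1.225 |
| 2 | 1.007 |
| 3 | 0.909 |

At 2 km, from the table: ρ = 1.007 kg/m³.
Level flight ⇒ L = W = m·g = 811 × 9.81 = 7955.9 N.
q = ½ρv² = ½ × 1.007 × 65.5² = 2160 Pa.
Required CL = L/(qS) = 7955.9/(2160·15.5) = 0.2376.
CD = 0.0265 + 0.0542 × 0.2376² = 0.02956.
L/D = CL/CD = 0.2376 / 0.02956 = 8.04

L/D = 8.04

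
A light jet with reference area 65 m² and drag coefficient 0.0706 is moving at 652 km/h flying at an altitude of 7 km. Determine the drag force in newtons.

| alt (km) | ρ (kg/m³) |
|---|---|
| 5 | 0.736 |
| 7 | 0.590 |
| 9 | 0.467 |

D = 44400 N

At 7 km, from the table: ρ = 0.590 kg/m³.
Convert speed: v = 652 km/h ÷ 3.6 = 181.1 m/s.
Dynamic pressure q = ½ρv² = ½ × 0.59 × 181.1² = 9676 Pa.
D = q·S·CD = 9676 × 65 × 0.0706 = 44400 N ≈ 44.4 kN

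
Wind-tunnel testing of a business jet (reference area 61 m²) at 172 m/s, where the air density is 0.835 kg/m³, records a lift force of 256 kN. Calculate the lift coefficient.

From L = ½ρv²S·CL, rearranging gives CL = 2L/(ρv²S).
CL = 2 × 2.56×10^5 / (0.835 × 172² × 61) = 0.34

CL = 0.34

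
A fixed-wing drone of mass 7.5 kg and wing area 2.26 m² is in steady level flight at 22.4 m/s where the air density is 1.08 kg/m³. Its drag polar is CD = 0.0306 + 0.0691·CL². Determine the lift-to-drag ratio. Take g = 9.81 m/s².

Weight W = mg = 7.5 × 9.81 = 73.575 N; in level flight L = W.
Dynamic pressure q = 0.5 × 1.08 × 22.4² = 271 Pa.
Required CL = L/(qS) = 73.575/(271·2.26) = 0.1202.
CD = 0.0306 + 0.0691 × 0.1202² = 0.0316.
L/D = CL/CD = 0.1202 / 0.0316 = 3.8

L/D = 3.8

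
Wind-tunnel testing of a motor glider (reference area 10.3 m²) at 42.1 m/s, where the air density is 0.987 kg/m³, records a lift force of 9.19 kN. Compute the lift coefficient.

CL = 1.02

From L = ½ρv²S·CL, rearranging gives CL = 2L/(ρv²S).
CL = 2 × 9190 / (0.987 × 42.1² × 10.3) = 1.02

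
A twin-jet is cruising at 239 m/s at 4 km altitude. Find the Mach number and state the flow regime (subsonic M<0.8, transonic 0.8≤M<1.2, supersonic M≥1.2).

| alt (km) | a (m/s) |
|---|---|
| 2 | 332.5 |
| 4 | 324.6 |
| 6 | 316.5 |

M = 0.736 (subsonic)

At 4 km, from the table: a = 324.6 m/s.
M = v/a = 239 / 324.6 = 0.736
M = 0.736 → subsonic.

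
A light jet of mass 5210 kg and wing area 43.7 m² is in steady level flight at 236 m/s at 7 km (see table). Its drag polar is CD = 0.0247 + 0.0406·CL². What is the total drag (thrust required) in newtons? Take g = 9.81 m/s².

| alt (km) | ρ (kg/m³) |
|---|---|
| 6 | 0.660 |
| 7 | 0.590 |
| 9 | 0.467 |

At 7 km, from the table: ρ = 0.590 kg/m³.
Level flight ⇒ L = W = m·g = 5210 × 9.81 = 51110 N.
Dynamic pressure q = 0.5 × 0.59 × 236² = 16430 Pa.
Required CL = L/(qS) = 51110/(16430·43.7) = 0.07118.
CD = 0.0247 + 0.0406 × 0.07118² = 0.02491.
D = q·S·CD = 16430 × 43.7 × 0.02491 = 17880 N

D = 17900 N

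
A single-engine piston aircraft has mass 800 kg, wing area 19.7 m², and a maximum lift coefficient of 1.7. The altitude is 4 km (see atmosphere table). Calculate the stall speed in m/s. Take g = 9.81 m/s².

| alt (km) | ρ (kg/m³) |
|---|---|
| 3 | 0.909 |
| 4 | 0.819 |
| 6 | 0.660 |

V_stall = 23.9 m/s

At 4 km, from the table: ρ = 0.819 kg/m³.
Stall occurs when L = W at CL,max. W = mg = 800 × 9.81 = 7848 N.
From L = ½ρV²S·CL,max = W: V_stall = √(2W/(ρSCL,max)) = √(2·7848/(0.819·19.7·1.7))
V_stall = √572.3 = 23.9 m/s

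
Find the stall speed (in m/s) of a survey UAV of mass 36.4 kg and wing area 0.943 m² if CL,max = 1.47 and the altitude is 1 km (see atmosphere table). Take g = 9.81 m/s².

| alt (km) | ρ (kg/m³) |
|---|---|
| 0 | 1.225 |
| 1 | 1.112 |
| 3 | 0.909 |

At 1 km, from the table: ρ = 1.112 kg/m³.
Stall occurs when L = W at CL,max. W = mg = 36.4 × 9.81 = 357.1 N.
V_stall = √(2W/(ρ·S·CL,max)) = √(2 × 357.1 / (1.112 × 0.943 × 1.47))
V_stall = √463.3 = 21.5 m/s

V_stall = 21.5 m/s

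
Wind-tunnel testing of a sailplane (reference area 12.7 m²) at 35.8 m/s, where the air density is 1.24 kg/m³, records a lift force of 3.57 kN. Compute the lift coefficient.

From L = ½ρv²S·CL, rearranging gives CL = 2L/(ρv²S).
CL = 2 × 3570 / (1.24 × 35.8² × 12.7) = 0.354

CL = 0.354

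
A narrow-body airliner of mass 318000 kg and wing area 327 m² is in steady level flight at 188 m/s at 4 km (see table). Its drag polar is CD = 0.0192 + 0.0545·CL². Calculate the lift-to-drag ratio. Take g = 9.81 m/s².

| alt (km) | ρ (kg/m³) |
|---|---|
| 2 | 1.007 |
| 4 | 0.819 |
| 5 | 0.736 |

L/D = 15.4

At 4 km, from the table: ρ = 0.819 kg/m³.
In steady level flight, lift balances weight: W = mg = 318000 × 9.81 = 3.1196×10^6 N.
Dynamic pressure q = 0.5 × 0.819 × 188² = 14470 Pa.
Required CL = L/(qS) = 3.1196×10^6/(14470·327) = 0.6591.
CD = 0.0192 + 0.0545 × 0.6591² = 0.04288.
L/D = CL/CD = 0.6591 / 0.04288 = 15.4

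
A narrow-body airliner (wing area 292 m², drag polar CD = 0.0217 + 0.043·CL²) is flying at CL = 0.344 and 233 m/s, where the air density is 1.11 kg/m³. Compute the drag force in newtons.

D = 2.36×10^5 N

CD = 0.0217 + 0.043 × 0.344² = 0.02679
D = ½ρv²S·CD = ½ × 1.11 × 233² × 292 × 0.02679 = 2.36×10^5 N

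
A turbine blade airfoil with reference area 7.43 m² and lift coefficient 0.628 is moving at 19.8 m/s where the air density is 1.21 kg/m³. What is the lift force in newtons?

L = 1110 N

Dynamic pressure q = ½ρv² = ½ × 1.21 × 19.8² = 237.2 Pa.
L = q·S·CL = 237.2 × 7.43 × 0.628 = 1110 N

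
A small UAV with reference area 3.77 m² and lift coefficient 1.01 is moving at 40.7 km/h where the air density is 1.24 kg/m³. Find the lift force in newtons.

Convert speed: v = 40.7 km/h ÷ 3.6 = 11.31 m/s.
Dynamic pressure q = ½ρv² = ½ × 1.24 × 11.31² = 79.25 Pa.
L = q·S·CL = 79.25 × 3.77 × 1.01 = 302 N

L = 302 N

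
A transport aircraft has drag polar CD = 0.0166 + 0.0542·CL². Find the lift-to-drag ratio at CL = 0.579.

CD = 0.0166 + 0.0542 × 0.579² = 0.03477
L/D = CL/CD = 0.579 / 0.03477 = 16.7

L/D = 16.7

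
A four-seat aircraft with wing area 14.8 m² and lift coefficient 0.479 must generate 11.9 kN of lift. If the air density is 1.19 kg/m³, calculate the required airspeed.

L = ½ρv²S·CL ⇒ v = √(2L/(ρ·S·CL))
v = √(2 × 11900 / (1.19 × 14.8 × 0.479)) = √2821 = 53.1 m/s

v = 53.1 m/s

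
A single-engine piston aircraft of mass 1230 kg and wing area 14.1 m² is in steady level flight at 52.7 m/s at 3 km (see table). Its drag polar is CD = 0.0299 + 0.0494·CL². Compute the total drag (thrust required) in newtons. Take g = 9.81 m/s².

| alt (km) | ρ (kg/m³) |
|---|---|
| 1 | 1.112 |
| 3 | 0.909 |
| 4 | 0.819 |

At 3 km, from the table: ρ = 0.909 kg/m³.
Level flight ⇒ L = W = m·g = 1230 × 9.81 = 12066 N.
Dynamic pressure q = 0.5 × 0.909 × 52.7² = 1262 Pa.
CL = 2W/(ρv²S) = 2×12066/(0.909×52.7²×14.1) = 0.678.
CD = 0.0299 + 0.0494 × 0.678² = 0.05261.
D = q·S·CD = 1262 × 14.1 × 0.05261 = 936.3 N

D = 936 N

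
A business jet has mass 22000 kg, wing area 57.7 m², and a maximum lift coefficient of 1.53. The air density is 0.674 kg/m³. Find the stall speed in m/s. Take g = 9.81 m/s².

V_stall = 85.2 m/s

At stall, lift equals weight: L = W = m·g = 22000 × 9.81 = 2.158×10^5 N.
From L = ½ρV²S·CL,max = W: V_stall = √(2W/(ρSCL,max)) = √(2·2.158×10^5/(0.674·57.7·1.53))
V_stall = √7254 = 85.2 m/s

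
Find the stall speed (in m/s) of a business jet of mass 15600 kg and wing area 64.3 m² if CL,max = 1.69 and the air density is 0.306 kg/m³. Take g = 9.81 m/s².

V_stall = 95.9 m/s

Weight W = mg = 15600 × 9.81 = 1.53×10^5 N.
V_stall = √(2W/(ρ·S·CL,max)) = √(2 × 1.53×10^5 / (0.306 × 64.3 × 1.69))
V_stall = √9205 = 95.9 m/s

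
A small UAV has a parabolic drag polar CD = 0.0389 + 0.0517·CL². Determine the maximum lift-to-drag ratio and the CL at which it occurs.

(L/D)max = 11.1, at CL = 0.867

For CD = CD0 + K·CL², (L/D)max occurs at CL* = √(CD0/K) and equals 1/(2√(K·CD0)).
(L/D)max = 1/(2√(0.0517 × 0.0389)) = 1/(2 × 0.04485) = 11.1
CL* = √(0.0389/0.0517) = 0.867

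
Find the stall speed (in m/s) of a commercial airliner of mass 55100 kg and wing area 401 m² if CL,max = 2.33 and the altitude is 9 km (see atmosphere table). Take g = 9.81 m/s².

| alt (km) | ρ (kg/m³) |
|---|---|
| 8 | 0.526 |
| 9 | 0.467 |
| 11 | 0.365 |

V_stall = 49.8 m/s

At 9 km, from the table: ρ = 0.467 kg/m³.
At stall, lift equals weight: L = W = m·g = 55100 × 9.81 = 5.405×10^5 N.
V_stall = √(2W/(ρ·S·CL,max)) = √(2 × 5.405×10^5 / (0.467 × 401 × 2.33))
V_stall = √2478 = 49.8 m/s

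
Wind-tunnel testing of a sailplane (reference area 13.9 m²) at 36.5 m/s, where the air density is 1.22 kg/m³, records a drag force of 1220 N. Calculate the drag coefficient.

CD = 0.108

From D = ½ρv²S·CD, rearranging gives CD = 2D/(ρv²S).
CD = 2 × 1220 / (1.22 × 36.5² × 13.9) = 0.108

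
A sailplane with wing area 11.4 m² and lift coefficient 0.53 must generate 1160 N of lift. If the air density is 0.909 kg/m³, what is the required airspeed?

v = 20.6 m/s

L = ½ρv²S·CL ⇒ v = √(2L/(ρ·S·CL))
v = √(2 × 1160 / (0.909 × 11.4 × 0.53)) = √422.4 = 20.6 m/s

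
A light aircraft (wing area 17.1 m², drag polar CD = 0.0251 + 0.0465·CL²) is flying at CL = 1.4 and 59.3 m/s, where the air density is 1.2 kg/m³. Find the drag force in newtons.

D = 4190 N

CD = 0.0251 + 0.0465 × 1.4² = 0.1162
D = ½ρv²S·CD = ½ × 1.2 × 59.3² × 17.1 × 0.1162 = 4190 N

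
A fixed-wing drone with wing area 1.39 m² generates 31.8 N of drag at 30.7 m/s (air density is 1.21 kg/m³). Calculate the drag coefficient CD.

From D = ½ρv²S·CD, rearranging gives CD = 2D/(ρv²S).
CD = 2 × 31.8 / (1.21 × 30.7² × 1.39) = 0.0401

CD = 0.0401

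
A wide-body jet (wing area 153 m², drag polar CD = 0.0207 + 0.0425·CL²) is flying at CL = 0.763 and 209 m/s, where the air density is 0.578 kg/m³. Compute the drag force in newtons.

CD = 0.0207 + 0.0425 × 0.763² = 0.04544
D = ½ρv²S·CD = ½ × 0.578 × 209² × 153 × 0.04544 = 87800 N

D = 87800 N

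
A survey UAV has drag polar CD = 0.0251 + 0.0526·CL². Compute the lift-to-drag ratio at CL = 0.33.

L/D = 10.7

CD = 0.0251 + 0.0526 × 0.33² = 0.03083
L/D = CL/CD = 0.33 / 0.03083 = 10.7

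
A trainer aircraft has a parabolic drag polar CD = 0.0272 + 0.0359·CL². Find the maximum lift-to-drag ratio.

(L/D)max = 16

For CD = CD0 + K·CL², (L/D)max occurs at CL* = √(CD0/K) and equals 1/(2√(K·CD0)).
(L/D)max = 1/(2√(0.0359 × 0.0272)) = 1/(2 × 0.03125) = 16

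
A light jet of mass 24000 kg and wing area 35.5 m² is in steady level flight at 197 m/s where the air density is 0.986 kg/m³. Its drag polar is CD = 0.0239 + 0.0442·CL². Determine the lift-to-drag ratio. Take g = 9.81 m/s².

Weight W = mg = 24000 × 9.81 = 2.3544×10^5 N; in level flight L = W.
Dynamic pressure q = 0.5 × 0.986 × 197² = 19130 Pa.
Required CL = L/(qS) = 2.3544×10^5/(19130·35.5) = 0.3466.
CD = 0.0239 + 0.0442 × 0.3466² = 0.02921.
L/D = CL/CD = 0.3466 / 0.02921 = 11.9

L/D = 11.9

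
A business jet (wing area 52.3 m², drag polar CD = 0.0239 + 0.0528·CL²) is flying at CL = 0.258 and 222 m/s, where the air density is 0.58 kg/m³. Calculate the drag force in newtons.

CD = 0.0239 + 0.0528 × 0.258² = 0.02741
D = ½ρv²S·CD = ½ × 0.58 × 222² × 52.3 × 0.02741 = 20500 N

D = 20500 N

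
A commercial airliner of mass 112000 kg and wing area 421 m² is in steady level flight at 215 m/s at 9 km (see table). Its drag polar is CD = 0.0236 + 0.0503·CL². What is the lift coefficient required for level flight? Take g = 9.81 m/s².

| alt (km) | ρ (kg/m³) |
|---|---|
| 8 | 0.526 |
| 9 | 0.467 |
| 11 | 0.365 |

CL = 0.242

At 9 km, from the table: ρ = 0.467 kg/m³.
Weight W = mg = 112000 × 9.81 = 1.0987×10^6 N; in level flight L = W.
q = ½ρv² = ½ × 0.467 × 215² = 10790 Pa.
CL = W/(q·S) = 1.0987×10^6 / (10790 × 421) = 0.2418.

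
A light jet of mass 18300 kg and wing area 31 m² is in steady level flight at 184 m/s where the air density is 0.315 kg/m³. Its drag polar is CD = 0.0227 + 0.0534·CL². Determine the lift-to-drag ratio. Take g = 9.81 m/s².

Level flight ⇒ L = W = m·g = 18300 × 9.81 = 1.7952×10^5 N.
Dynamic pressure q = 0.5 × 0.315 × 184² = 5332 Pa.
Required CL = L/(qS) = 1.7952×10^5/(5332·31) = 1.086.
CD = 0.0227 + 0.0534 × 1.086² = 0.08568.
L/D = CL/CD = 1.086 / 0.08568 = 12.7

L/D = 12.7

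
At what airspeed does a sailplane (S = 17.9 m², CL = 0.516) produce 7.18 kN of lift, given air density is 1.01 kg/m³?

v = 39.2 m/s

L = ½ρv²S·CL ⇒ v = √(2L/(ρ·S·CL))
v = √(2 × 7180 / (1.01 × 17.9 × 0.516)) = √1539 = 39.2 m/s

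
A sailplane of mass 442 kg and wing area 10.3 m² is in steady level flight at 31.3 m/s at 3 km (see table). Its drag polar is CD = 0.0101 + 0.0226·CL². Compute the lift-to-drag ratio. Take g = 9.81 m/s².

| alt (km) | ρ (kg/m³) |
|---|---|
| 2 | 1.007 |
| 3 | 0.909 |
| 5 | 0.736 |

At 3 km, from the table: ρ = 0.909 kg/m³.
Weight W = mg = 442 × 9.81 = 4336 N; in level flight L = W.
Dynamic pressure q = 0.5 × 0.909 × 31.3² = 445.3 Pa.
CL = 2W/(ρv²S) = 2×4336/(0.909×31.3²×10.3) = 0.9454.
CD = 0.0101 + 0.0226 × 0.9454² = 0.0303.
L/D = CL/CD = 0.9454 / 0.0303 = 31.2

L/D = 31.2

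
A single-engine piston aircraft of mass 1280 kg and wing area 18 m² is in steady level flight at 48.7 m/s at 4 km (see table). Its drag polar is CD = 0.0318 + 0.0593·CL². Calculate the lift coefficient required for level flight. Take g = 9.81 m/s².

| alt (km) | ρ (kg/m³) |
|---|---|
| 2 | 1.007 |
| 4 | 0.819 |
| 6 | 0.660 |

At 4 km, from the table: ρ = 0.819 kg/m³.
Level flight ⇒ L = W = m·g = 1280 × 9.81 = 12557 N.
Dynamic pressure q = 0.5 × 0.819 × 48.7² = 971.2 Pa.
CL = 2W/(ρv²S) = 2×12557/(0.819×48.7²×18) = 0.7183.

CL = 0.718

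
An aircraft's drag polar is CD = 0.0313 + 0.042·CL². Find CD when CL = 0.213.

CD = 0.0332

CD = 0.0313 + 0.042 × 0.213² = 0.0313 + 0.001905 = 0.0332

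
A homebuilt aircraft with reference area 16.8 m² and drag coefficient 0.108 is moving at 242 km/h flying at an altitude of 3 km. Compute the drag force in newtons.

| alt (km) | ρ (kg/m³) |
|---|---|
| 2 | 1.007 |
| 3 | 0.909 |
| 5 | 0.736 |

At 3 km, from the table: ρ = 0.909 kg/m³.
Convert speed: v = 242 km/h ÷ 3.6 = 67.22 m/s.
Dynamic pressure q = ½ρv² = ½ × 0.909 × 67.22² = 2054 Pa.
D = q·S·CD = 2054 × 16.8 × 0.108 = 3730 N

D = 3730 N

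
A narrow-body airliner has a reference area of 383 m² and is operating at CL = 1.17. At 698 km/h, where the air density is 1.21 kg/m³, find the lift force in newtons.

Convert speed: v = 698 km/h ÷ 3.6 = 193.9 m/s.
L = ½ρv²S·CL = ½ × 1.21 × 193.9² × 383 × 1.17 = 1.02×10^7 N ≈ 10200 kN

L = 1.02×10^7 N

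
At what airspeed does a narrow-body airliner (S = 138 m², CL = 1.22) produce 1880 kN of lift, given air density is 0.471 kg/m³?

L = ½ρv²S·CL ⇒ v = √(2L/(ρ·S·CL))
v = √(2 × 1.88×10^6 / (0.471 × 138 × 1.22)) = √47420 = 218 m/s

v = 218 m/s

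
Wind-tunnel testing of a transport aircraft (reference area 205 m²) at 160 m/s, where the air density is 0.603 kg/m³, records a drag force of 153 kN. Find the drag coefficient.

CD = 0.0967

From D = ½ρv²S·CD, rearranging gives CD = 2D/(ρv²S).
CD = 2 × 1.53×10^5 / (0.603 × 160² × 205) = 0.0967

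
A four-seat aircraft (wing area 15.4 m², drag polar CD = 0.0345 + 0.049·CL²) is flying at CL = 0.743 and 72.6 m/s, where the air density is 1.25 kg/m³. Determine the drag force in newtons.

CD = 0.0345 + 0.049 × 0.743² = 0.06155
D = ½ρv²S·CD = ½ × 1.25 × 72.6² × 15.4 × 0.06155 = 3120 N

D = 3120 N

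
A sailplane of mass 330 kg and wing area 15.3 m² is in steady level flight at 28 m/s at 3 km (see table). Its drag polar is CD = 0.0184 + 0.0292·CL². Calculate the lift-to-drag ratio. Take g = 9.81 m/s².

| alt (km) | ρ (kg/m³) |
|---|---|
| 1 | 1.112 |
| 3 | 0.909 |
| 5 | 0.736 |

At 3 km, from the table: ρ = 0.909 kg/m³.
Weight W = mg = 330 × 9.81 = 3237.3 N; in level flight L = W.
q = ½ρv² = ½ × 0.909 × 28² = 356.3 Pa.
CL = 2W/(ρv²S) = 2×3237.3/(0.909×28²×15.3) = 0.5938.
CD = 0.0184 + 0.0292 × 0.5938² = 0.0287.
L/D = CL/CD = 0.5938 / 0.0287 = 20.7

L/D = 20.7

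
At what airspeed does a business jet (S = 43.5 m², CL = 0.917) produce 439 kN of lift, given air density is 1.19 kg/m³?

v = 136 m/s

L = ½ρv²S·CL ⇒ v = √(2L/(ρ·S·CL))
v = √(2 × 4.39×10^5 / (1.19 × 43.5 × 0.917)) = √18500 = 136 m/s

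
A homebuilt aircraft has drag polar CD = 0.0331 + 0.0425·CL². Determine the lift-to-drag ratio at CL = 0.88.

CD = 0.0331 + 0.0425 × 0.88² = 0.06601
L/D = CL/CD = 0.88 / 0.06601 = 13.3

L/D = 13.3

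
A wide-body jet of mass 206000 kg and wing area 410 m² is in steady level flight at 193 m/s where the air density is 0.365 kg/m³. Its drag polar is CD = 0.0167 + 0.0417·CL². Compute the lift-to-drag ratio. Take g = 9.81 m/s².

Weight W = mg = 206000 × 9.81 = 2.0209×10^6 N; in level flight L = W.
q = ½ρv² = ½ × 0.365 × 193² = 6798 Pa.
CL = W/(q·S) = 2.0209×10^6 / (6798 × 410) = 0.7251.
CD = 0.0167 + 0.0417 × 0.7251² = 0.03862.
L/D = CL/CD = 0.7251 / 0.03862 = 18.8

L/D = 18.8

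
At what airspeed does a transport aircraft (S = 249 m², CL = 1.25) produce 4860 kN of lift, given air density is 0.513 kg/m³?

L = ½ρv²S·CL ⇒ v = √(2L/(ρ·S·CL))
v = √(2 × 4.86×10^6 / (0.513 × 249 × 1.25)) = √60880 = 247 m/s

v = 247 m/s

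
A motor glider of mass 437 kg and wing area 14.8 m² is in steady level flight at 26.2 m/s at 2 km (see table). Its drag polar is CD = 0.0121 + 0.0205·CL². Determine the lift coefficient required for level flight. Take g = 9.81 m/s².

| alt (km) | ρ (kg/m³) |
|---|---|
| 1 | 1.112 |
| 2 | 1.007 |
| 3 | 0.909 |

At 2 km, from the table: ρ = 1.007 kg/m³.
Weight W = mg = 437 × 9.81 = 4287 N; in level flight L = W.
q = ½ρv² = ½ × 1.007 × 26.2² = 345.6 Pa.
Required CL = L/(qS) = 4287/(345.6·14.8) = 0.8381.

CL = 0.838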